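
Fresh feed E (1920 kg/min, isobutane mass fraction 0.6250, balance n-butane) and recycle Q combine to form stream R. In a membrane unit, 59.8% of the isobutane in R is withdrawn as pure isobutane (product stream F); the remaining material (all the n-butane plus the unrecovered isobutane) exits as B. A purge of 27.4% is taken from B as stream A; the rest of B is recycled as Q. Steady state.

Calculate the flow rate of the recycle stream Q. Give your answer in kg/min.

n-butane enters only via E and leaves only via the purge: 1920×0.375 = 0.274×(n-butane in B), and the membrane unit passes all n-butane, so n-butane in R = n-butane in B = 2627.7 kg/min.
isobutane in R: m_A = 1920×0.625 + (1−0.274)·(1−0.598)·m_A, so m_A = 1200/0.7081 = 1694.6 kg/min.
B = (1−0.598)×1694.6 + 2627.7 = 3309 kg/min.
Recycle Q = (1−0.274)×3309 = 2402.3 kg/min.

2402 kg/min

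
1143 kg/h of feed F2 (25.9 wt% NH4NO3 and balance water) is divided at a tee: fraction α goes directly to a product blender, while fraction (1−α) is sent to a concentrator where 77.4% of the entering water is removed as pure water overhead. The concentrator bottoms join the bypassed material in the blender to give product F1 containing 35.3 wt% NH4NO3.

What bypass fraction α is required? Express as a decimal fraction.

All 1143×0.259 = 296.04 kg/h of NH4NO3 reaches F1, so F1 = 296.04/0.353 = 838.63 kg/h and vapour = 304.37 kg/h.
The evaporator receives (1−α)·1143 of feed at 0.741 water and removes 0.774 of that water:
0.774×0.741×(1−α)×1143 = 304.37
(1−α) = 304.37/655.55 = 0.4643;  α = 0.5357.

0.536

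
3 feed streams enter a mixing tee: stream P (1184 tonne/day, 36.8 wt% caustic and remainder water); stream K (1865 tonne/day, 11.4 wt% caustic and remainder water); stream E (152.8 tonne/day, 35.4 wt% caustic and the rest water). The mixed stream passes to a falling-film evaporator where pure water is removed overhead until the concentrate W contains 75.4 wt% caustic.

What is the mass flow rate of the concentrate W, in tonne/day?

931.6 tonne/day

caustic entering = 1184×0.368 + 1865×0.114 + 152.8×0.354 = 702.41 tonne/day.
All caustic reports to W, so W = 702.41/0.754 = 931.58 tonne/day.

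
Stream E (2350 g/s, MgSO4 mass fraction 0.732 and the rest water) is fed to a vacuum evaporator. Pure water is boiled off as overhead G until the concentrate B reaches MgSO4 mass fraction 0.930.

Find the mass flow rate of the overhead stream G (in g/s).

500.3 g/s

MgSO4 is conserved: 2350×0.732 = 1720.2 g/s all reports to the concentrate.
Concentrate = 1720.2/(target fraction) = 1849.7 g/s.
Overhead = 2350 − 1849.7 = 500.32 g/s.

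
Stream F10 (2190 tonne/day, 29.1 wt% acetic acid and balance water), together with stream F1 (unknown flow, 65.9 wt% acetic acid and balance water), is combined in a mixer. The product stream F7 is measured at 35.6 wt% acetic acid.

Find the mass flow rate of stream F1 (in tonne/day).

Let F1 be the unknown flow. Total out = 2190 + F1.
acetic acid balance: 637.29 + 0.659·F1 = 0.356·(2190 + F1)
(0.659 − 0.356)·F1 = 0.356×2190 − 637.29 = 142.35
F1 = 142.35 / 0.303 = 469.8 tonne/day

469.8 tonne/day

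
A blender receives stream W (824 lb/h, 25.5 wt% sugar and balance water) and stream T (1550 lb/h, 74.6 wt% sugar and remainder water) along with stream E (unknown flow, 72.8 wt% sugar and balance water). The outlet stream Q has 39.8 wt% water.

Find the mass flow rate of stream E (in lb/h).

Let E be the unknown flow. Total out = 2374 + E.
water balance: 1007.6 + 0.272·E = 0.398·(2374 + E)
(0.272 − 0.398)·E = 0.398×2374 − 1007.6 = -62.728
E = -62.728 / -0.126 = 497.84 lb/h

497.8 lb/h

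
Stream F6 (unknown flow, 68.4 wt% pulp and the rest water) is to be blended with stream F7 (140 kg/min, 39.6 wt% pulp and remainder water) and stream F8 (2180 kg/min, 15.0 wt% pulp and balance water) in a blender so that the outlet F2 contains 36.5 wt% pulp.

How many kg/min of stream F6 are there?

Let F6 be the unknown flow. Total out = 2320 + F6.
pulp balance: 382.44 + 0.684·F6 = 0.365·(2320 + F6)
(0.684 − 0.365)·F6 = 0.365×2320 − 382.44 = 464.36
F6 = 464.36 / 0.319 = 1455.7 kg/min

1456 kg/min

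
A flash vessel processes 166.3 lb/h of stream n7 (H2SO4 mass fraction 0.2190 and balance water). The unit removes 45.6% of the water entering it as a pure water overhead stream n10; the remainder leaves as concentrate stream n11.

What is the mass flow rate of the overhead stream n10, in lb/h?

water entering = 166.3×0.781 = 129.88 lb/h; overhead removed = 0.456×129.88 = 59.225 lb/h.

59.23 lb/h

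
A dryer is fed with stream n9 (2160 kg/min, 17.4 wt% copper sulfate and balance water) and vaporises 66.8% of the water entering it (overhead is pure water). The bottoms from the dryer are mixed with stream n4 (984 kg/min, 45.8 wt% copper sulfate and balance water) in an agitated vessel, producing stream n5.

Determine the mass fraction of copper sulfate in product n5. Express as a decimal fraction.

Vapour removed = 0.668×0.826×2160 = 1191.8 kg/min; concentrate = 968.18 kg/min.
copper sulfate reaching the mixer = 375.84 (from concentrate) + 984×0.458 = 826.51 kg/min.
Product flow = 968.18 + 984 = 1952.2 kg/min; copper sulfate fraction = 0.4234.

0.4234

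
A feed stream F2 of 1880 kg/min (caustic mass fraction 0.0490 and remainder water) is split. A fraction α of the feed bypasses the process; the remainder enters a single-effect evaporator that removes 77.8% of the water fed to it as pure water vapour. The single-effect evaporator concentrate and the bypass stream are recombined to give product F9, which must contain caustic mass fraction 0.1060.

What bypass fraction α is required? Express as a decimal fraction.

0.273

All 1880×0.049 = 92.12 kg/min of caustic reaches F9, so F9 = 92.12/0.106 = 869.06 kg/min and vapour = 1010.9 kg/min.
The evaporator receives (1−α)·1880 of feed at 0.951 water and removes 0.778 of that water:
0.778×0.951×(1−α)×1880 = 1010.9
(1−α) = 1010.9/1391 = 0.7268;  α = 0.2732.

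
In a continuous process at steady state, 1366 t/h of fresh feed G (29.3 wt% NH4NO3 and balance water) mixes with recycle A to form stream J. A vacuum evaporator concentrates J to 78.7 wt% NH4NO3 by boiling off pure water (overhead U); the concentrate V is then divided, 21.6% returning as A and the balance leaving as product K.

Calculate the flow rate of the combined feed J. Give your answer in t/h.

1506 t/h

Overall NH4NO3 balance (none leaves overhead): NH4NO3 in fresh feed = NH4NO3 in product, i.e. 1366×0.293 = (1−0.216)·V·0.787.
V = 400.24/(0.787×0.784) = 648.68 t/h.
Recycle A = 0.216×648.68 = 140.11 t/h.
Combined feed J = 1366 + 140.11 = 1506.1 t/h.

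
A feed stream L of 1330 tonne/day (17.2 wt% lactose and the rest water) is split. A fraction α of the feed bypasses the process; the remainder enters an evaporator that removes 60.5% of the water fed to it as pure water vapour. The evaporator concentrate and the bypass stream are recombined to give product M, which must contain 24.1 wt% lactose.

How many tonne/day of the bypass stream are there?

All 1330×0.172 = 228.76 tonne/day of lactose reaches M, so M = 228.76/0.241 = 949.21 tonne/day and vapour = 380.79 tonne/day.
The evaporator receives (1−α)·1330 of feed at 0.828 water and removes 0.605 of that water:
0.605×0.828×(1−α)×1330 = 380.79
(1−α) = 380.79/666.25 = 0.5715;  α = 0.4285.
Bypass flow = 0.4285×1330 = 569.85 tonne/day.

569.9 tonne/day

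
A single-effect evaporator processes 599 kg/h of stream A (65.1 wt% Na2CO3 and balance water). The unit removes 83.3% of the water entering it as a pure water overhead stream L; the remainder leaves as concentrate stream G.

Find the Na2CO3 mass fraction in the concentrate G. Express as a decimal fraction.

0.918

Na2CO3 is not removed: 599×0.651 = 389.95 kg/h of Na2CO3 enters G.
water entering = 599×0.349 = 209.05 kg/h; overhead removed = 0.833×209.05 = 174.14 kg/h.
Concentrate = 599 − 174.14 = 424.86 kg/h.
Mass fraction = 389.95/424.86 = 0.918.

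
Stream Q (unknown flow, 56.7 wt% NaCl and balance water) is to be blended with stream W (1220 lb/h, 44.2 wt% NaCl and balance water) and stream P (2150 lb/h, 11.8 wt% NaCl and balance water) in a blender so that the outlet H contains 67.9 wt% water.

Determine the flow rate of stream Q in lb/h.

1174 lb/h

Let Q be the unknown flow. Total out = 3370 + Q.
water balance: 2577.1 + 0.433·Q = 0.679·(3370 + Q)
(0.433 − 0.679)·Q = 0.679×3370 − 2577.1 = -288.83
Q = -288.83 / -0.246 = 1174.1 lb/h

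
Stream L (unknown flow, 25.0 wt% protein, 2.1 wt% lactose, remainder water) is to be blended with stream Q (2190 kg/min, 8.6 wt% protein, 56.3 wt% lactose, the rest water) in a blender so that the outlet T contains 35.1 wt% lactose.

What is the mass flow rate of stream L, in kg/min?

1407 kg/min

Let L be the unknown flow. Total out = 2190 + L.
lactose balance: 1233 + 0.021·L = 0.351·(2190 + L)
(0.021 − 0.351)·L = 0.351×2190 − 1233 = -464.28
L = -464.28 / -0.330 = 1406.9 kg/min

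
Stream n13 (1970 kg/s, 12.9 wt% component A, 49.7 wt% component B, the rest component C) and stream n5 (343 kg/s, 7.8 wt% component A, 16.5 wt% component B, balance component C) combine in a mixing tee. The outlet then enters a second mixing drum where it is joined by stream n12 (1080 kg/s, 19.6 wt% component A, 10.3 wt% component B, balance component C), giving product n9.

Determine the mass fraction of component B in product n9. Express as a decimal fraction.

Overall, product flow = 3393 kg/s.
component B in = 1970×0.497 + 343×0.165 + 1080×0.103 = 1146.9 kg/s.
component B fraction in n9 = 0.338.

0.338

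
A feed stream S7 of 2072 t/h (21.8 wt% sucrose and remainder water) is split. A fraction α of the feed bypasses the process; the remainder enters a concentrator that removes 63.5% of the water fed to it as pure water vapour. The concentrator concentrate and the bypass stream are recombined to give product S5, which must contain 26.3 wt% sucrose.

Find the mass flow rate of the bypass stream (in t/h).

1358 t/h

All 2072×0.218 = 451.7 t/h of sucrose reaches S5, so S5 = 451.7/0.263 = 1717.5 t/h and vapour = 354.52 t/h.
The evaporator receives (1−α)·2072 of feed at 0.782 water and removes 0.635 of that water:
0.635×0.782×(1−α)×2072 = 354.52
(1−α) = 354.52/1028.9 = 0.3446;  α = 0.6554.
Bypass flow = 0.6554×2072 = 1358.1 t/h.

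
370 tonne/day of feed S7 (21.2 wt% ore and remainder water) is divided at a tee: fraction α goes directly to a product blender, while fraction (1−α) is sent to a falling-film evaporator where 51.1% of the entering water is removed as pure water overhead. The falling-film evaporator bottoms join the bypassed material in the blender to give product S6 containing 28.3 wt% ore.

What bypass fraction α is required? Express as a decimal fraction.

0.377

All 370×0.212 = 78.44 tonne/day of ore reaches S6, so S6 = 78.44/0.283 = 277.17 tonne/day and vapour = 92.827 tonne/day.
The evaporator receives (1−α)·370 of feed at 0.788 water and removes 0.511 of that water:
0.511×0.788×(1−α)×370 = 92.827
(1−α) = 92.827/148.99 = 0.6231;  α = 0.3769.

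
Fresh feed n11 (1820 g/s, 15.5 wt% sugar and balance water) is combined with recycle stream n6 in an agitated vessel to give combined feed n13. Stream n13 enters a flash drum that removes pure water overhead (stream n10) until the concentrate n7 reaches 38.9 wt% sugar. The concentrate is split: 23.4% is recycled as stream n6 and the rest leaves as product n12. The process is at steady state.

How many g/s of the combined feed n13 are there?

Overall sugar balance (none leaves overhead): sugar in fresh feed = sugar in product, i.e. 1820×0.155 = (1−0.234)·n7·0.389.
n7 = 282.1/(0.389×0.766) = 946.73 g/s.
Recycle n6 = 0.234×946.73 = 221.53 g/s.
Combined feed n13 = 1820 + 221.53 = 2041.5 g/s.

2042 g/s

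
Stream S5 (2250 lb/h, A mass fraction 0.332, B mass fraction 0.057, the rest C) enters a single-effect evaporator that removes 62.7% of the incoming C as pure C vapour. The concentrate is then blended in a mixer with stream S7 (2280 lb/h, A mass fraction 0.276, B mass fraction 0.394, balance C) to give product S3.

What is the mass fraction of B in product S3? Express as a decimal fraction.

0.280

Vapour removed = 0.627×0.611×2250 = 861.97 lb/h; concentrate = 1388 lb/h.
B reaching the mixer = 128.25 (from concentrate) + 2280×0.394 = 1026.6 lb/h.
Product flow = 1388 + 2280 = 3668 lb/h; B fraction = 0.280.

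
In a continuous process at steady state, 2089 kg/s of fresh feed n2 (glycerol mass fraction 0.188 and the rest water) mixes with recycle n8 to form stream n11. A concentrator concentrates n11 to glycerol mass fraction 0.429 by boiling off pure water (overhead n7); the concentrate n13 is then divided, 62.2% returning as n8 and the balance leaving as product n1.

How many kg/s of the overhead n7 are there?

Overall glycerol balance (none leaves overhead): glycerol in fresh feed = glycerol in product, i.e. 2089×0.188 = (1−0.622)·n13·0.429.
n13 = 392.73/(0.429×0.378) = 2421.8 kg/s.
Recycle n8 = 0.622×2421.8 = 1506.4 kg/s.
Combined feed n11 = 2089 + 1506.4 = 3595.4 kg/s.
Overhead n7 = n11 − n13 = 3595.4 − 2421.8 = 1173.5 kg/s.

1174 kg/s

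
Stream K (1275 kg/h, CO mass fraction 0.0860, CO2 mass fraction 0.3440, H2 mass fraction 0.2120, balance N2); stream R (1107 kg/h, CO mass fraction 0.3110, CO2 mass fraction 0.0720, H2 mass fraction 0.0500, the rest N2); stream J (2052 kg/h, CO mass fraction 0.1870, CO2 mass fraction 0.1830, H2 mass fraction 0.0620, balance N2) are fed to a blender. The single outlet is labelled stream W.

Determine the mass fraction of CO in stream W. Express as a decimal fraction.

Total flow out = 1275 + 1107 + 2052 = 4434 kg/h.
CO in = 1275×0.086 + 1107×0.311 + 2052×0.187 = 837.65 kg/h.
CO mass fraction in W = 837.65/4434 = 0.1889.

0.1889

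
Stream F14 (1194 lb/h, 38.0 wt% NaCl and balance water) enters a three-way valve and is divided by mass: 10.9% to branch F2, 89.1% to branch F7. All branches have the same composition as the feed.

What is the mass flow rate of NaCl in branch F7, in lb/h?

404.3 lb/h

Branch F7 total = 0.891×1194 = 1063.9 lb/h.
NaCl in F7 = 0.380×1063.9 = 404.26 lb/h.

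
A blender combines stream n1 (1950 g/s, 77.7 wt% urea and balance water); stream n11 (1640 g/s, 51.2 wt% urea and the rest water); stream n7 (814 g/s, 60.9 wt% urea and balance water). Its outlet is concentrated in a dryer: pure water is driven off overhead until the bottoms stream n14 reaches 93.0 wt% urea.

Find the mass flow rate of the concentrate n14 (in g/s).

3065 g/s

urea entering = 1950×0.777 + 1640×0.512 + 814×0.609 = 2850.6 g/s.
All urea reports to n14, so n14 = 2850.6/0.930 = 3065.1 g/s.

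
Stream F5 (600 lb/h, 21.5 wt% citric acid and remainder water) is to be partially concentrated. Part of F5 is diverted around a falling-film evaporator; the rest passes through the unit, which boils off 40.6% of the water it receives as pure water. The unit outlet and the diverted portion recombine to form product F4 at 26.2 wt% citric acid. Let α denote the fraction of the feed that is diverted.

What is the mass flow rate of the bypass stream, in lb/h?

All 600×0.215 = 129 lb/h of citric acid reaches F4, so F4 = 129/0.262 = 492.37 lb/h and vapour = 107.63 lb/h.
The evaporator receives (1−α)·600 of feed at 0.785 water and removes 0.406 of that water:
0.406×0.785×(1−α)×600 = 107.63
(1−α) = 107.63/191.23 = 0.5629;  α = 0.4371.
Bypass flow = 0.4371×600 = 262.28 lb/h.

262.3 lb/h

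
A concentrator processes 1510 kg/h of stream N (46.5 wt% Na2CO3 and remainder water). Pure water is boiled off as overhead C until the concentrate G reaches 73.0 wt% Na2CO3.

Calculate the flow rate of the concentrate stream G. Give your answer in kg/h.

Na2CO3 is conserved: 1510×0.465 = 702.15 kg/h all reports to the concentrate.
Concentrate = 702.15/(target fraction) = 961.85 kg/h.

961.8 kg/h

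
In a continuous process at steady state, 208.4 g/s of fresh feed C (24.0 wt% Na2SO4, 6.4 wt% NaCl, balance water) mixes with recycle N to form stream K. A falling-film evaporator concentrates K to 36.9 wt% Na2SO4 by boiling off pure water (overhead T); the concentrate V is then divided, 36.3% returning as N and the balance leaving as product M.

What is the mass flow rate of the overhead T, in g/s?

72.86 g/s

Overall Na2SO4 balance (none leaves overhead): Na2SO4 in fresh feed = Na2SO4 in product, i.e. 208.4×0.240 = (1−0.363)·V·0.369.
V = 50.016/(0.369×0.637) = 212.79 g/s.
Recycle N = 0.363×212.79 = 77.241 g/s.
Combined feed K = 208.4 + 77.241 = 285.64 g/s.
Overhead T = K − V = 285.64 − 212.79 = 72.855 g/s.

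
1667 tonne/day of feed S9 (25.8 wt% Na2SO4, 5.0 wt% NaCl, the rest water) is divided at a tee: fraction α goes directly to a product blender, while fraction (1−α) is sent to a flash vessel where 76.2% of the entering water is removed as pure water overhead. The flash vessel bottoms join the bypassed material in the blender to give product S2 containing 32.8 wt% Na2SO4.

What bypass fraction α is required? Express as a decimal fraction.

0.595

All 1667×0.258 = 430.09 tonne/day of Na2SO4 reaches S2, so S2 = 430.09/0.328 = 1311.2 tonne/day and vapour = 355.76 tonne/day.
The evaporator receives (1−α)·1667 of feed at 0.692 water and removes 0.762 of that water:
0.762×0.692×(1−α)×1667 = 355.76
(1−α) = 355.76/879.02 = 0.4047;  α = 0.5953.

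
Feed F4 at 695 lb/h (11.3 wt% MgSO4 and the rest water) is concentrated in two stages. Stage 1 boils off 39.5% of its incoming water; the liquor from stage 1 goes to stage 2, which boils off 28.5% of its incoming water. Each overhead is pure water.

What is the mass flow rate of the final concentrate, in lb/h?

345.2 lb/h

water in feed = 695×0.887 = 616.47 lb/h.
After stage 1: water left = (1−0.395)×616.47 = 372.96; stream total = 451.5 lb/h.
After stage 2: water left = (1−0.285)×372.96 = 266.67; final concentrate = 345.2 lb/h.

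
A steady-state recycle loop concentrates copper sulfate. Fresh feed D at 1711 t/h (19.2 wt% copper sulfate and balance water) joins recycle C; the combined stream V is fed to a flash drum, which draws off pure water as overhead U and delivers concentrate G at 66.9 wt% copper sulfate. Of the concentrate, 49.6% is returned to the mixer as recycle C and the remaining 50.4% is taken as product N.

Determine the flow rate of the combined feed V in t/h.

2194 t/h

Overall copper sulfate balance (none leaves overhead): copper sulfate in fresh feed = copper sulfate in product, i.e. 1711×0.192 = (1−0.496)·G·0.669.
G = 328.51/(0.669×0.504) = 974.3 t/h.
Recycle C = 0.496×974.3 = 483.25 t/h.
Combined feed V = 1711 + 483.25 = 2194.3 t/h.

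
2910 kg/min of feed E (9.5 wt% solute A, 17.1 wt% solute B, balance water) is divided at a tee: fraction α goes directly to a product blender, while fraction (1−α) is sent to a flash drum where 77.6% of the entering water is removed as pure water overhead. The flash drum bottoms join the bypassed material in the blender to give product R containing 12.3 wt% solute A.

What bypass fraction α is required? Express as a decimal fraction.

All 2910×0.095 = 276.45 kg/min of solute A reaches R, so R = 276.45/0.123 = 2247.6 kg/min and vapour = 662.44 kg/min.
The evaporator receives (1−α)·2910 of feed at 0.734 water and removes 0.776 of that water:
0.776×0.734×(1−α)×2910 = 662.44
(1−α) = 662.44/1657.5 = 0.3997;  α = 0.6003.

0.600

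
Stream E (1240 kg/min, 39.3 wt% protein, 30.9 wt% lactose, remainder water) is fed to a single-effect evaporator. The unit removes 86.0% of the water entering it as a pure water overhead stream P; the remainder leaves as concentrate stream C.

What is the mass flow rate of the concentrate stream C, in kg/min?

922.2 kg/min

water entering = 1240×0.298 = 369.52 kg/min; overhead removed = 0.860×369.52 = 317.79 kg/min.
Concentrate = 1240 − 317.79 = 922.21 kg/min.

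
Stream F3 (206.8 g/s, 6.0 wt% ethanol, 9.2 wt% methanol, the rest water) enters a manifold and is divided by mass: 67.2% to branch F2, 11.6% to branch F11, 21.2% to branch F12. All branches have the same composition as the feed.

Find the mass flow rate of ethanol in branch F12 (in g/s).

2.63 g/s

Branch F12 total = 0.212×206.8 = 43.842 g/s.
ethanol in F12 = 0.060×43.842 = 2.6305 g/s.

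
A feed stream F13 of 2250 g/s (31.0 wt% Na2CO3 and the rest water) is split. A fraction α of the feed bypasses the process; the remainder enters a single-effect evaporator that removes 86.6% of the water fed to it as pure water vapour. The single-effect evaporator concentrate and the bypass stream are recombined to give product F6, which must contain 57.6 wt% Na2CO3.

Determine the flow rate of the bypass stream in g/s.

511.1 g/s

All 2250×0.310 = 697.5 g/s of Na2CO3 reaches F6, so F6 = 697.5/0.576 = 1210.9 g/s and vapour = 1039.1 g/s.
The evaporator receives (1−α)·2250 of feed at 0.690 water and removes 0.866 of that water:
0.866×0.690×(1−α)×2250 = 1039.1
(1−α) = 1039.1/1344.5 = 0.7728;  α = 0.2272.
Bypass flow = 0.2272×2250 = 511.1 g/s.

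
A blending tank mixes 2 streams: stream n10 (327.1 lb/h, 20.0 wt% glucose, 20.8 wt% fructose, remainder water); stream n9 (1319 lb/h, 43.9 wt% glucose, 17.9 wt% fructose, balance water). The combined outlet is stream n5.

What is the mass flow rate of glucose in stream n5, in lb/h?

glucose out = glucose in = 327.1×0.200 + 1319×0.439 = 644.46 lb/h.

644.5 lb/h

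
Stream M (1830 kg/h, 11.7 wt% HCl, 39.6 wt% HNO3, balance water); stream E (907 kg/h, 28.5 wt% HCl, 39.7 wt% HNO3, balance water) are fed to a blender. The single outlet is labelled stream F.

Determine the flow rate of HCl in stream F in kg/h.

472.6 kg/h

HCl out = HCl in = 1830×0.117 + 907×0.285 = 472.61 kg/h.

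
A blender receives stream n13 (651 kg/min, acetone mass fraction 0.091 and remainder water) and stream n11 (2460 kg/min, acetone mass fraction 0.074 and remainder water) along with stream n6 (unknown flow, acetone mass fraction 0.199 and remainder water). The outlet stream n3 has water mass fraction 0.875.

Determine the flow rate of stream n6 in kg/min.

1995 kg/min

Let n6 be the unknown flow. Total out = 3111 + n6.
water balance: 2869.7 + 0.801·n6 = 0.875·(3111 + n6)
(0.801 − 0.875)·n6 = 0.875×3111 − 2869.7 = -147.59
n6 = -147.59 / -0.074 = 1994.5 kg/min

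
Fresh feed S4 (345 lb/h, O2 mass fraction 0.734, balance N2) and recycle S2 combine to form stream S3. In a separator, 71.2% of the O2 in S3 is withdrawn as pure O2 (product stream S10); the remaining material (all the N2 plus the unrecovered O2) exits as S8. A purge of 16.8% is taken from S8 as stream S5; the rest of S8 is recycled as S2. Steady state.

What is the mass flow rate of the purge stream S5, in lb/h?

107.9 lb/h

N2 enters only via S4 and leaves only via the purge: 345×0.266 = 0.168×(N2 in S8), and the separator passes all N2, so N2 in S3 = N2 in S8 = 546.25 lb/h.
O2 in S3: m_A = 345×0.734 + (1−0.168)·(1−0.712)·m_A, so m_A = 253.23/0.7604 = 333.03 lb/h.
S8 = (1−0.712)×333.03 + 546.25 = 642.16 lb/h.
Purge S5 = 0.168×642.16 = 107.88 lb/h.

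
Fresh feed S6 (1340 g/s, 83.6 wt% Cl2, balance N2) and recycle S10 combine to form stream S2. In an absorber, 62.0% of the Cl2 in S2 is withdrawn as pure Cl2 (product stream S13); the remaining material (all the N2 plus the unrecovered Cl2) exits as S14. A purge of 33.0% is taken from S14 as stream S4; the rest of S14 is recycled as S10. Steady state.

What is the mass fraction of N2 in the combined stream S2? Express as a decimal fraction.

N2 enters only via S6 and leaves only via the purge: 1340×0.164 = 0.330×(N2 in S14), and the absorber passes all N2, so N2 in S2 = N2 in S14 = 665.94 g/s.
Cl2 in S2: m_A = 1340×0.836 + (1−0.330)·(1−0.620)·m_A, so m_A = 1120.2/0.7454 = 1502.9 g/s.
S2 = 1502.9 + 665.94 = 2168.8 g/s.
N2 fraction in S2 = 665.94/2168.8 = 0.307.

0.307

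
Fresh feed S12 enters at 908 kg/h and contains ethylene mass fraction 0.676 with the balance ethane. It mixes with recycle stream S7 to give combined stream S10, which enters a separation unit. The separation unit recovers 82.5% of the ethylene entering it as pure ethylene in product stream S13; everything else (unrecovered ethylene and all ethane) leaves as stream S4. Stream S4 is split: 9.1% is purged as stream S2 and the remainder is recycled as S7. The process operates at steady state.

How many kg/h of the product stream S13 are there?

ethylene in S10: m_A = 908×0.676 + (1−0.091)·(1−0.825)·m_A, so m_A = 613.81/0.8409 = 729.92 kg/h.
Product S13 = 0.825×729.92 = 602.18 kg/h.

602.2 kg/h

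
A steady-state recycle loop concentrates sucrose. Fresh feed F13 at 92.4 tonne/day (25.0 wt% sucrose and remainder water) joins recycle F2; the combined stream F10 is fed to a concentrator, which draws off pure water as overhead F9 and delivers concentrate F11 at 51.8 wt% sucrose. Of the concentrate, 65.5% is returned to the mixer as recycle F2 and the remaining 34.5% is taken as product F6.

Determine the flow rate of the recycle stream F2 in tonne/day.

84.67 tonne/day

Overall sucrose balance (none leaves overhead): sucrose in fresh feed = sucrose in product, i.e. 92.4×0.250 = (1−0.655)·F11·0.518.
F11 = 23.1/(0.518×0.345) = 129.26 tonne/day.
Recycle F2 = 0.655×129.26 = 84.665 tonne/day.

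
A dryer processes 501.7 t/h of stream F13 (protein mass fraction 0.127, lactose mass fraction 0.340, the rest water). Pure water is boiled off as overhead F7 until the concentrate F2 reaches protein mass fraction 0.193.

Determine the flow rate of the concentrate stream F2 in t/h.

protein is conserved: 501.7×0.127 = 63.716 t/h all reports to the concentrate.
Concentrate = 63.716/(target fraction) = 330.13 t/h.

330.1 t/h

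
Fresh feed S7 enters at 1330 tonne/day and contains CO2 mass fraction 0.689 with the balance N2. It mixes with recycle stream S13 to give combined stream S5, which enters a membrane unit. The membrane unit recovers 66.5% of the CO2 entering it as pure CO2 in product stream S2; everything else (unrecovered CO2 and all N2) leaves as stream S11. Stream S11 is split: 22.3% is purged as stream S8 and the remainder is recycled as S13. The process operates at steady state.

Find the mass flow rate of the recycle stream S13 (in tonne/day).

N2 enters only via S7 and leaves only via the purge: 1330×0.311 = 0.223×(N2 in S11), and the membrane unit passes all N2, so N2 in S5 = N2 in S11 = 1854.8 tonne/day.
CO2 in S5: m_A = 1330×0.689 + (1−0.223)·(1−0.665)·m_A, so m_A = 916.37/0.7397 = 1238.8 tonne/day.
S11 = (1−0.665)×1238.8 + 1854.8 = 2269.9 tonne/day.
Recycle S13 = (1−0.223)×2269.9 = 1763.7 tonne/day.

1764 tonne/day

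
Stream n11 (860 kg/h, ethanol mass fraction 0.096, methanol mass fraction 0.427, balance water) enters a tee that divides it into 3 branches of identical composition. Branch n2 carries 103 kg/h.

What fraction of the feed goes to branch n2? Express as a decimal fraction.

0.120

Fraction to n2 = 103/860 = 0.1198.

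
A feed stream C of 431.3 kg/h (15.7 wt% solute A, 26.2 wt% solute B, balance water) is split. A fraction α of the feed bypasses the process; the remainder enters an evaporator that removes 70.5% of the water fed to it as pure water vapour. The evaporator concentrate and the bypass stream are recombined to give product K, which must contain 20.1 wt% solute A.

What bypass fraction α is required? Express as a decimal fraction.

All 431.3×0.157 = 67.714 kg/h of solute A reaches K, so K = 67.714/0.201 = 336.89 kg/h and vapour = 94.414 kg/h.
The evaporator receives (1−α)·431.3 of feed at 0.581 water and removes 0.705 of that water:
0.705×0.581×(1−α)×431.3 = 94.414
(1−α) = 94.414/176.66 = 0.5344;  α = 0.4656.

0.466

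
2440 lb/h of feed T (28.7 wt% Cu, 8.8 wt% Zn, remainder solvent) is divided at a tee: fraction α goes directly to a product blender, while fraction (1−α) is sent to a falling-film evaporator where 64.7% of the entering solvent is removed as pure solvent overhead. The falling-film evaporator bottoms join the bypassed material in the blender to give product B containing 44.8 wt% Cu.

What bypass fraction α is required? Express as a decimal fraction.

All 2440×0.287 = 700.28 lb/h of Cu reaches B, so B = 700.28/0.448 = 1563.1 lb/h and vapour = 876.88 lb/h.
The evaporator receives (1−α)·2440 of feed at 0.625 solvent and removes 0.647 of that solvent:
0.647×0.625×(1−α)×2440 = 876.88
(1−α) = 876.88/986.68 = 0.8887;  α = 0.1113.

0.111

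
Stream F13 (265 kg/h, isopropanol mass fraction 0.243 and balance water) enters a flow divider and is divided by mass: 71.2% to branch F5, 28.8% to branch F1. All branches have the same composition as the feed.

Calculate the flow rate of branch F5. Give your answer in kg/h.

Branch F5 flow = 0.712×265 = 188.68 kg/h.

188.7 kg/h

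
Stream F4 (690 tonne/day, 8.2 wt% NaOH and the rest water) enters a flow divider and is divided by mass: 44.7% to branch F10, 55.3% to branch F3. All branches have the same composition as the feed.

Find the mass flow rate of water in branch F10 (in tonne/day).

283.1 tonne/day

Branch F10 total = 0.447×690 = 308.43 tonne/day.
water in F10 = 0.918×308.43 = 283.14 tonne/day.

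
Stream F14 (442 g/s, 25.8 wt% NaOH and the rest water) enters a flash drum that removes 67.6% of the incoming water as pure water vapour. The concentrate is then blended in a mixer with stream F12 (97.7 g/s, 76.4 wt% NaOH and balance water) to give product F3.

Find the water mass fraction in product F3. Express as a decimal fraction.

0.407

Vapour removed = 0.676×0.742×442 = 221.7 g/s; concentrate = 220.3 g/s.
water reaching the mixer = 106.26 (from concentrate) + 97.7×0.236 = 129.32 g/s.
Product flow = 220.3 + 97.7 = 318 g/s; water fraction = 0.407.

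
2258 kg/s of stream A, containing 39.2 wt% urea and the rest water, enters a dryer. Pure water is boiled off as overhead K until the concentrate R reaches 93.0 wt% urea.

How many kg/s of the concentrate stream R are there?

urea is conserved: 2258×0.392 = 885.14 kg/s all reports to the concentrate.
Concentrate = 885.14/(target fraction) = 951.76 kg/s.

951.8 kg/s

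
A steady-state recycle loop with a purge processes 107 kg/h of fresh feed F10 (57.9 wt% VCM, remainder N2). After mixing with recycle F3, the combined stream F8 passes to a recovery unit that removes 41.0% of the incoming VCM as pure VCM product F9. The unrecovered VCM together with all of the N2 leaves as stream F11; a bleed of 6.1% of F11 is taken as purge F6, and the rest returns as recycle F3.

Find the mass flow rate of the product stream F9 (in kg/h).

56.95 kg/h

VCM in F8: m_A = 107×0.579 + (1−0.061)·(1−0.410)·m_A, so m_A = 61.953/0.4460 = 138.91 kg/h.
Product F9 = 0.410×138.91 = 56.954 kg/h.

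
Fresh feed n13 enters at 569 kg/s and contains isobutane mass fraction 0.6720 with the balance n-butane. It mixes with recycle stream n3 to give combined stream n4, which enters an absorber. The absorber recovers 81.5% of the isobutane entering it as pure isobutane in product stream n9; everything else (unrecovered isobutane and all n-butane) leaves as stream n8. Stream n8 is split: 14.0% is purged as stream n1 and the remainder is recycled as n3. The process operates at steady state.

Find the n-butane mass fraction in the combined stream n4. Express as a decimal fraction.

0.7457

n-butane enters only via n13 and leaves only via the purge: 569×0.328 = 0.140×(n-butane in n8), and the absorber passes all n-butane, so n-butane in n4 = n-butane in n8 = 1333.1 kg/s.
isobutane in n4: m_A = 569×0.672 + (1−0.140)·(1−0.815)·m_A, so m_A = 382.37/0.8409 = 454.71 kg/s.
n4 = 454.71 + 1333.1 = 1787.8 kg/s.
n-butane fraction in n4 = 1333.1/1787.8 = 0.7457.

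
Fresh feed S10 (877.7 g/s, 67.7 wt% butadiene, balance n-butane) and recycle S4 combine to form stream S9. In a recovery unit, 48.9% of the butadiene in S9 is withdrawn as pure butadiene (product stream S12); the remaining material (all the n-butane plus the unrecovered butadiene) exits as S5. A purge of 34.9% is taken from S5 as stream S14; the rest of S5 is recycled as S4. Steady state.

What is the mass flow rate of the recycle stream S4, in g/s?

n-butane enters only via S10 and leaves only via the purge: 877.7×0.323 = 0.349×(n-butane in S5), and the recovery unit passes all n-butane, so n-butane in S9 = n-butane in S5 = 812.31 g/s.
butadiene in S9: m_A = 877.7×0.677 + (1−0.349)·(1−0.489)·m_A, so m_A = 594.2/0.6673 = 890.41 g/s.
S5 = (1−0.489)×890.41 + 812.31 = 1267.3 g/s.
Recycle S4 = (1−0.349)×1267.3 = 825.02 g/s.

825 g/s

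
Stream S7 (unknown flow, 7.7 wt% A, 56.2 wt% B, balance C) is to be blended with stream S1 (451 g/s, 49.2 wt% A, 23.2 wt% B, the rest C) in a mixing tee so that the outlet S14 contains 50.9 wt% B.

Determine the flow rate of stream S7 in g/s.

2357 g/s

Let S7 be the unknown flow. Total out = 451 + S7.
B balance: 104.63 + 0.562·S7 = 0.509·(451 + S7)
(0.562 − 0.509)·S7 = 0.509×451 − 104.63 = 124.93
S7 = 124.93 / 0.053 = 2357.1 g/s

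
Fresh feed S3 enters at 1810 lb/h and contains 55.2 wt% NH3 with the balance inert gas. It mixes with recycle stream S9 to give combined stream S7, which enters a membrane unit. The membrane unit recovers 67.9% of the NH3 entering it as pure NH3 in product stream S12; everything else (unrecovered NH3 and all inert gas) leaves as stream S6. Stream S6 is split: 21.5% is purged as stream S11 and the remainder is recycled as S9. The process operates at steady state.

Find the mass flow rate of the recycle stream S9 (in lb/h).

3297 lb/h

inert gas enters only via S3 and leaves only via the purge: 1810×0.448 = 0.215×(inert gas in S6), and the membrane unit passes all inert gas, so inert gas in S7 = inert gas in S6 = 3771.5 lb/h.
NH3 in S7: m_A = 1810×0.552 + (1−0.215)·(1−0.679)·m_A, so m_A = 999.12/0.7480 = 1335.7 lb/h.
S6 = (1−0.679)×1335.7 + 3771.5 = 4200.3 lb/h.
Recycle S9 = (1−0.215)×4200.3 = 3297.2 lb/h.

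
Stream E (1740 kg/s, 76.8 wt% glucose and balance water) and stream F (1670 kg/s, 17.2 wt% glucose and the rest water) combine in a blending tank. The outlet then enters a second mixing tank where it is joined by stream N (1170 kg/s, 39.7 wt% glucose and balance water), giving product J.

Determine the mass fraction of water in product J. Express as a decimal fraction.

Overall, product flow = 4580 kg/s.
water in = 1740×0.232 + 1670×0.828 + 1170×0.603 = 2491.9 kg/s.
water fraction in J = 0.544.

0.544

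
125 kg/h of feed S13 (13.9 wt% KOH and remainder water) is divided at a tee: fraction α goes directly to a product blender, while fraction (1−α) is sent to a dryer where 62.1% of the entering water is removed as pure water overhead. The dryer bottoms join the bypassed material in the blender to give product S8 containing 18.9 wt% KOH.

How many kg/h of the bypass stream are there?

All 125×0.139 = 17.375 kg/h of KOH reaches S8, so S8 = 17.375/0.189 = 91.931 kg/h and vapour = 33.069 kg/h.
The evaporator receives (1−α)·125 of feed at 0.861 water and removes 0.621 of that water:
0.621×0.861×(1−α)×125 = 33.069
(1−α) = 33.069/66.835 = 0.4948;  α = 0.5052.
Bypass flow = 0.5052×125 = 63.152 kg/h.

63.15 kg/h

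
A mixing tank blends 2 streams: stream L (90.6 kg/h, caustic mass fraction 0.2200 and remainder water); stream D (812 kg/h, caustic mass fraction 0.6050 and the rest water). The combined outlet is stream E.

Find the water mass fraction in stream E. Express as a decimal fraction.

Total flow out = 90.6 + 812 = 902.6 kg/h.
water in = 90.6×0.780 + 812×0.395 = 391.41 kg/h.
water mass fraction in E = 391.41/902.6 = 0.4336.

0.4336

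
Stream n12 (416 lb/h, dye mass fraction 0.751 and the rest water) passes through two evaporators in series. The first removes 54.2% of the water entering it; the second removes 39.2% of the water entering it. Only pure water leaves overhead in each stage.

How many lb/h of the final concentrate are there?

341.3 lb/h

water in feed = 416×0.249 = 103.58 lb/h.
After stage 1: water left = (1−0.542)×103.58 = 47.441; stream total = 359.86 lb/h.
After stage 2: water left = (1−0.392)×47.441 = 28.844; final concentrate = 341.26 lb/h.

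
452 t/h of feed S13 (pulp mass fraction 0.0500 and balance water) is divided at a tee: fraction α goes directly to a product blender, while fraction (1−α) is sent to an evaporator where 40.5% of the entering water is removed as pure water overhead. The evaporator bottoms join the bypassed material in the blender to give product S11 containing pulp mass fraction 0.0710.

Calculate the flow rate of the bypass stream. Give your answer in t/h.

All 452×0.050 = 22.6 t/h of pulp reaches S11, so S11 = 22.6/0.071 = 318.31 t/h and vapour = 133.69 t/h.
The evaporator receives (1−α)·452 of feed at 0.950 water and removes 0.405 of that water:
0.405×0.950×(1−α)×452 = 133.69
(1−α) = 133.69/173.91 = 0.7687;  α = 0.2313.
Bypass flow = 0.2313×452 = 104.53 t/h.

104.5 t/h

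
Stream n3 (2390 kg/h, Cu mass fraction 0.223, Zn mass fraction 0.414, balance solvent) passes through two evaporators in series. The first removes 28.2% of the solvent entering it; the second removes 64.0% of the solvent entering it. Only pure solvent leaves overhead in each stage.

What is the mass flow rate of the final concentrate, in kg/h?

1747 kg/h

solvent in feed = 2390×0.363 = 867.57 kg/h.
After stage 1: solvent left = (1−0.282)×867.57 = 622.92; stream total = 2145.3 kg/h.
After stage 2: solvent left = (1−0.640)×622.92 = 224.25; final concentrate = 1746.7 kg/h.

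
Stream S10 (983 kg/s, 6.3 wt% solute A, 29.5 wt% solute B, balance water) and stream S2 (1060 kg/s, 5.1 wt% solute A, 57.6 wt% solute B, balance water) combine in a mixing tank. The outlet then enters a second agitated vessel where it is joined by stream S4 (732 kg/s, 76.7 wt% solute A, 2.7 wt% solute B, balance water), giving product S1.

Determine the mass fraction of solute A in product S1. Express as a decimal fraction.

Overall, product flow = 2775 kg/s.
solute A in = 983×0.063 + 1060×0.051 + 732×0.767 = 677.43 kg/s.
solute A fraction in S1 = 0.2441.

0.2441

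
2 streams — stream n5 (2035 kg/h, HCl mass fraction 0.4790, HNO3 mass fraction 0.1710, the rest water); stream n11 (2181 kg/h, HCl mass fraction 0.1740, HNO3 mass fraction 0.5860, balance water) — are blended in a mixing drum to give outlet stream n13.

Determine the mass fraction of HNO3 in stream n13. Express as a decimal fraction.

Total flow out = 2035 + 2181 = 4216 kg/h.
HNO3 in = 2035×0.171 + 2181×0.586 = 1626.1 kg/h.
HNO3 mass fraction in n13 = 1626.1/4216 = 0.3857.

0.3857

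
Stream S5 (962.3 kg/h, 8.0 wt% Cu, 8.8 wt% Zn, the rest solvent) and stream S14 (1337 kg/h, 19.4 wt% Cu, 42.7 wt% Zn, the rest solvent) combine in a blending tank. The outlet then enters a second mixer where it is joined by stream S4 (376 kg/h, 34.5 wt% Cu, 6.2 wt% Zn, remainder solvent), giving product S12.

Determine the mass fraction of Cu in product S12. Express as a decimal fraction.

0.1742

Overall, product flow = 2675.3 kg/h.
Cu in = 962.3×0.080 + 1337×0.194 + 376×0.345 = 466.08 kg/h.
Cu fraction in S12 = 0.1742.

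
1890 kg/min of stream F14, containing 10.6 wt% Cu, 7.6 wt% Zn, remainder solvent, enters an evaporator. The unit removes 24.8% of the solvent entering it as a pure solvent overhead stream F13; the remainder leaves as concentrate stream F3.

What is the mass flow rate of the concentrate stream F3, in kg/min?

solvent entering = 1890×0.818 = 1546 kg/min; overhead removed = 0.248×1546 = 383.41 kg/min.
Concentrate = 1890 − 383.41 = 1506.6 kg/min.

1507 kg/min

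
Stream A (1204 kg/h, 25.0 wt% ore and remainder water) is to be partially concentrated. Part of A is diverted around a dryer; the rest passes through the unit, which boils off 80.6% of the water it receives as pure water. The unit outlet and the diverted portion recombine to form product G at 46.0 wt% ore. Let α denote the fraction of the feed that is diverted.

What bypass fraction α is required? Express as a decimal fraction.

All 1204×0.250 = 301 kg/h of ore reaches G, so G = 301/0.460 = 654.35 kg/h and vapour = 549.65 kg/h.
The evaporator receives (1−α)·1204 of feed at 0.750 water and removes 0.806 of that water:
0.806×0.750×(1−α)×1204 = 549.65
(1−α) = 549.65/727.82 = 0.7552;  α = 0.2448.

0.245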